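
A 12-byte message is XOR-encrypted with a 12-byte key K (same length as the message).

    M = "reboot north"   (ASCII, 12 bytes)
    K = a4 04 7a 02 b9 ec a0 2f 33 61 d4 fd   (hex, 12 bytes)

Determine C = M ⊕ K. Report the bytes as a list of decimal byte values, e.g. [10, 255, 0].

[214, 97, 24, 109, 214, 152, 128, 65, 92, 19, 160, 149]

72 XOR a4 = d6
65 XOR 04 = 61
62 XOR 7a = 18
6f XOR 02 = 6d
6f XOR b9 = d6
74 XOR ec = 98
20 XOR a0 = 80
6e XOR 2f = 41
6f XOR 33 = 5c
72 XOR 61 = 13
74 XOR d4 = a0
68 XOR fd = 95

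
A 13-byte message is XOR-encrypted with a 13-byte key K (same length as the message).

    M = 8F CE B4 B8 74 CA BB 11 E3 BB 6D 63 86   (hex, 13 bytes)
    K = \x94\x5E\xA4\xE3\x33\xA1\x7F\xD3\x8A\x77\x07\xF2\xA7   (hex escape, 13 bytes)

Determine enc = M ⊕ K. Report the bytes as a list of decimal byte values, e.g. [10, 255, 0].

byte 0: 8f xor 94 = 1b
byte 1: ce xor 5e = 90
byte 2: b4 xor a4 = 10
byte 3: b8 xor e3 = 5b
byte 4: 74 xor 33 = 47
byte 5: ca xor a1 = 6b
byte 6: bb xor 7f = c4
byte 7: 11 xor d3 = c2
byte 8: e3 xor 8a = 69
byte 9: bb xor 77 = cc
byte 10: 6d xor 07 = 6a
byte 11: 63 xor f2 = 91
byte 12: 86 xor a7 = 21

[27, 144, 16, 91, 71, 107, 196, 194, 105, 204, 106, 145, 33]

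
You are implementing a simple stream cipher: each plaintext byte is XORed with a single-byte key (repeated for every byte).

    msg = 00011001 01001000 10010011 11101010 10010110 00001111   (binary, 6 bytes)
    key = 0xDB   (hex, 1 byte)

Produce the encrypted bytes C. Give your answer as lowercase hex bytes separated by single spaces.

c2 93 48 31 4d d4

The 1-byte key repeats, so the effective keystream is db db db db db db.
byte 0: 19 xor db = c2
byte 1: 48 xor db = 93
byte 2: 93 xor db = 48
byte 3: ea xor db = 31
byte 4: 96 xor db = 4d
byte 5: 0f xor db = d4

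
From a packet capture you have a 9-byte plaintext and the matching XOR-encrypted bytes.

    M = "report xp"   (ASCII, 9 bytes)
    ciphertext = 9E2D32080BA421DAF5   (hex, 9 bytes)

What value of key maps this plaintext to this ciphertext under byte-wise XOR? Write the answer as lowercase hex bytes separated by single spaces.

ec 48 42 67 79 d0 01 a2 85

Since ciphertext = M ⊕ key, XORing both sides with M gives key = M ⊕ ciphertext.
72 xor 9e = ec
65 xor 2d = 48
70 xor 32 = 42
6f xor 08 = 67
72 xor 0b = 79
74 xor a4 = d0
20 xor 21 = 01
78 xor da = a2
70 xor f5 = 85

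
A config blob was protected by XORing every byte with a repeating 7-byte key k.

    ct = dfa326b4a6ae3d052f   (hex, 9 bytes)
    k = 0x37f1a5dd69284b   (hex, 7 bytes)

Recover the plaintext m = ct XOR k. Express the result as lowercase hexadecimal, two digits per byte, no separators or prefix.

The 7-byte key repeats, so the effective keystream is 37 f1 a5 dd 69 28 4b 37 f1.
byte 0: df XOR 37 = e8
byte 1: a3 XOR f1 = 52
byte 2: 26 XOR a5 = 83
byte 3: b4 XOR dd = 69
byte 4: a6 XOR 69 = cf
byte 5: ae XOR 28 = 86
byte 6: 3d XOR 4b = 76
byte 7: 05 XOR 37 = 32
byte 8: 2f XOR f1 = de

e8528369cf867632de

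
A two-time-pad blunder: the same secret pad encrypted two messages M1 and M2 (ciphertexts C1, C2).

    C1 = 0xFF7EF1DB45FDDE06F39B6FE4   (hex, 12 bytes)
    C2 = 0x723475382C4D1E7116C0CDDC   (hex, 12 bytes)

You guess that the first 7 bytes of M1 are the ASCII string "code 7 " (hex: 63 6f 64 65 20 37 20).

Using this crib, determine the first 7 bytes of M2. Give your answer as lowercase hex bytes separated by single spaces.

ee 25 e0 86 49 87 e0

First, C1 ⊕ C2 = (M1 ⊕ K) ⊕ (M2 ⊕ K) = M1 ⊕ M2, so the key drops out. Then M2 = (M1 ⊕ M2) ⊕ M1 over the first 7 bytes.
byte 0: (ff ⊕ 72) ⊕ 63 = 8d ⊕ 63 = ee
byte 1: (7e ⊕ 34) ⊕ 6f = 4a ⊕ 6f = 25
byte 2: (f1 ⊕ 75) ⊕ 64 = 84 ⊕ 64 = e0
byte 3: (db ⊕ 38) ⊕ 65 = e3 ⊕ 65 = 86
byte 4: (45 ⊕ 2c) ⊕ 20 = 69 ⊕ 20 = 49
byte 5: (fd ⊕ 4d) ⊕ 37 = b0 ⊕ 37 = 87
byte 6: (de ⊕ 1e) ⊕ 20 = c0 ⊕ 20 = e0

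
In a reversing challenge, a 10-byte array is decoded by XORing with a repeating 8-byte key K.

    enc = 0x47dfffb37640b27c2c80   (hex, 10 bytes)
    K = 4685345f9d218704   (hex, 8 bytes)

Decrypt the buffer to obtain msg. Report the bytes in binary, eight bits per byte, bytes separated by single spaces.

00000001 01011010 11001011 11101100 11101011 01100001 00110101 01111000 01101010 00000101

The 8-byte key repeats, so the effective keystream is 46 85 34 5f 9d 21 87 04 46 85.
byte 0: 47 ^ 46 = 01
byte 1: df ^ 85 = 5a
byte 2: ff ^ 34 = cb
byte 3: b3 ^ 5f = ec
byte 4: 76 ^ 9d = eb
byte 5: 40 ^ 21 = 61
byte 6: b2 ^ 87 = 35
byte 7: 7c ^ 04 = 78
byte 8: 2c ^ 46 = 6a
byte 9: 80 ^ 85 = 05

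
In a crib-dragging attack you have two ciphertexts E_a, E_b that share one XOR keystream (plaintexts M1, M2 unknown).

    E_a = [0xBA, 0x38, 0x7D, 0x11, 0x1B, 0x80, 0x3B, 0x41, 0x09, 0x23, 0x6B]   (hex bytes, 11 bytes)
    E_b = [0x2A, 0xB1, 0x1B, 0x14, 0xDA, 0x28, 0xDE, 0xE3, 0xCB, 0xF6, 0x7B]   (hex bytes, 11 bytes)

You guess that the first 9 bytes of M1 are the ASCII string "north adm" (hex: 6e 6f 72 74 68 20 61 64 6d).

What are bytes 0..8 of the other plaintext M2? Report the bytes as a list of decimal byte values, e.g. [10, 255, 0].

[254, 230, 20, 113, 169, 136, 132, 198, 175]

First, E_a ⊕ E_b = (M1 ⊕ K) ⊕ (M2 ⊕ K) = M1 ⊕ M2, so the key drops out. Then M2 = (M1 ⊕ M2) ⊕ M1 over the first 9 bytes.
byte 0: (ba XOR 2a) XOR 6e = 90 XOR 6e = fe
byte 1: (38 XOR b1) XOR 6f = 89 XOR 6f = e6
byte 2: (7d XOR 1b) XOR 72 = 66 XOR 72 = 14
byte 3: (11 XOR 14) XOR 74 = 05 XOR 74 = 71
byte 4: (1b XOR da) XOR 68 = c1 XOR 68 = a9
byte 5: (80 XOR 28) XOR 20 = a8 XOR 20 = 88
byte 6: (3b XOR de) XOR 61 = e5 XOR 61 = 84
byte 7: (41 XOR e3) XOR 64 = a2 XOR 64 = c6
byte 8: (09 XOR cb) XOR 6d = c2 XOR 6d = af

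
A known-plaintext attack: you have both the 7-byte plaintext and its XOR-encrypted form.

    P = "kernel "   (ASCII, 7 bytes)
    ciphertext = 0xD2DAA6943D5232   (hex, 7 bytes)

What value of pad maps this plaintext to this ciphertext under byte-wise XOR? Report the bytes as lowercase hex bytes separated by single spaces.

Since ciphertext = P ⊕ pad, XORing both sides with P gives pad = P ⊕ ciphertext.
6b XOR d2 = b9
65 XOR da = bf
72 XOR a6 = d4
6e XOR 94 = fa
65 XOR 3d = 58
6c XOR 52 = 3e
20 XOR 32 = 12

b9 bf d4 fa 58 3e 12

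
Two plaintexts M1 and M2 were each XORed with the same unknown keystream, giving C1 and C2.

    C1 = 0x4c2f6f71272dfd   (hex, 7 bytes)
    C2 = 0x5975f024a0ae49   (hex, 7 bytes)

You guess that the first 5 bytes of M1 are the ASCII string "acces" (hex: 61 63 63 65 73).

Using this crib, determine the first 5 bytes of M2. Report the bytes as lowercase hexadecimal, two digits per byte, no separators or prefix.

7439fc30f4

First, C1 ⊕ C2 = (M1 ⊕ K) ⊕ (M2 ⊕ K) = M1 ⊕ M2, so the key drops out. Then M2 = (M1 ⊕ M2) ⊕ M1 over the first 5 bytes.
byte 0: (4c xor 59) xor 61 = 15 xor 61 = 74
byte 1: (2f xor 75) xor 63 = 5a xor 63 = 39
byte 2: (6f xor f0) xor 63 = 9f xor 63 = fc
byte 3: (71 xor 24) xor 65 = 55 xor 65 = 30
byte 4: (27 xor a0) xor 73 = 87 xor 73 = f4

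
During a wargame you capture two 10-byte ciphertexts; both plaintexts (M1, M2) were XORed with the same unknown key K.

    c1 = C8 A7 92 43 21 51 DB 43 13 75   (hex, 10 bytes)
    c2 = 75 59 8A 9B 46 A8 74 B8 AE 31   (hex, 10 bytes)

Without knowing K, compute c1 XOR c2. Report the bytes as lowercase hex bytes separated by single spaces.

c1 ⊕ c2 = (M1 ⊕ K) ⊕ (M2 ⊕ K) = M1 ⊕ M2 — the shared key cancels under XOR.
200 XOR 117 = 189
167 XOR  89 = 254
146 XOR 138 =  24
 67 XOR 155 = 216
 33 XOR  70 = 103
 81 XOR 168 = 249
219 XOR 116 = 175
 67 XOR 184 = 251
 19 XOR 174 = 189
117 XOR  49 =  68

bd fe 18 d8 67 f9 af fb bd 44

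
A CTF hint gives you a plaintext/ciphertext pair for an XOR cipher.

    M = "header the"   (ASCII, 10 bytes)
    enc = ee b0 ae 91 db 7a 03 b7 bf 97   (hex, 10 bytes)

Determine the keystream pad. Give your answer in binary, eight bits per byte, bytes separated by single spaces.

10000110 11010101 11001111 11110101 10111110 00001000 00100011 11000011 11010111 11110010

Since enc = M ⊕ pad, XORing both sides with M gives pad = M ⊕ enc.
01101000 xor 11101110 = 10000110
01100101 xor 10110000 = 11010101
01100001 xor 10101110 = 11001111
01100100 xor 10010001 = 11110101
01100101 xor 11011011 = 10111110
01110010 xor 01111010 = 00001000
00100000 xor 00000011 = 00100011
01110100 xor 10110111 = 11000011
01101000 xor 10111111 = 11010111
01100101 xor 10010111 = 11110010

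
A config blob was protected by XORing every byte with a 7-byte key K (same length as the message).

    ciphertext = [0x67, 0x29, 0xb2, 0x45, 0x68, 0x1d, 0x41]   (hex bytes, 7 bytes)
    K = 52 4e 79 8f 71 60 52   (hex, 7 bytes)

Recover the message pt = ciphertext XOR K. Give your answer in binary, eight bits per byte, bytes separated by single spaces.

00110101 01100111 11001011 11001010 00011001 01111101 00010011

67 XOR 52 = 35
29 XOR 4e = 67
b2 XOR 79 = cb
45 XOR 8f = ca
68 XOR 71 = 19
1d XOR 60 = 7d
41 XOR 52 = 13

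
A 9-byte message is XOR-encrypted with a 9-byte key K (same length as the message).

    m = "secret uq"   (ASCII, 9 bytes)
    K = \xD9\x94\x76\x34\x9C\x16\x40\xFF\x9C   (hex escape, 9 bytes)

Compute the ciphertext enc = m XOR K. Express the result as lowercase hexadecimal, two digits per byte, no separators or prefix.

XOR is its own inverse, so applying the key byte-wise gives the result directly.
byte 0: 115 ^ 217 = 170
byte 1: 101 ^ 148 = 241
byte 2:  99 ^ 118 =  21
byte 3: 114 ^  52 =  70
byte 4: 101 ^ 156 = 249
byte 5: 116 ^  22 =  98
byte 6:  32 ^  64 =  96
byte 7: 117 ^ 255 = 138
byte 8: 113 ^ 156 = 237

aaf11546f962608aed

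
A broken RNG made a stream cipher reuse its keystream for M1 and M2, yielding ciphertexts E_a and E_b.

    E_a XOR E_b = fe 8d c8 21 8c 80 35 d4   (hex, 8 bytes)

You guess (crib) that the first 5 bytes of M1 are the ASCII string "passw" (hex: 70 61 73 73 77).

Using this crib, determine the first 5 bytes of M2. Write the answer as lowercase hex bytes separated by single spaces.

Since E_a ⊕ E_b = M1 ⊕ M2, XORing with the guessed M1 bytes yields the corresponding M2 bytes: M2 = (E_a ⊕ E_b) ⊕ M1.
byte 0: fe xor 70 = 8e
byte 1: 8d xor 61 = ec
byte 2: c8 xor 73 = bb
byte 3: 21 xor 73 = 52
byte 4: 8c xor 77 = fb

8e ec bb 52 fb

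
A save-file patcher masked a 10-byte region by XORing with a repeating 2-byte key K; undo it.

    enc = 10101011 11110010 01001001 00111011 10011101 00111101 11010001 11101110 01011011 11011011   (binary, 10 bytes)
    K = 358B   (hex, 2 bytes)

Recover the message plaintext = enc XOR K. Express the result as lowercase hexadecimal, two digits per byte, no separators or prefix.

The 2-byte key repeats, so the effective keystream is 35 8b 35 8b 35 8b 35 8b 35 8b.
byte 0: 10101011 XOR 00110101 = 10011110
byte 1: 11110010 XOR 10001011 = 01111001
byte 2: 01001001 XOR 00110101 = 01111100
byte 3: 00111011 XOR 10001011 = 10110000
byte 4: 10011101 XOR 00110101 = 10101000
byte 5: 00111101 XOR 10001011 = 10110110
byte 6: 11010001 XOR 00110101 = 11100100
byte 7: 11101110 XOR 10001011 = 01100101
byte 8: 01011011 XOR 00110101 = 01101110
byte 9: 11011011 XOR 10001011 = 01010000

9e797cb0a8b6e4656e50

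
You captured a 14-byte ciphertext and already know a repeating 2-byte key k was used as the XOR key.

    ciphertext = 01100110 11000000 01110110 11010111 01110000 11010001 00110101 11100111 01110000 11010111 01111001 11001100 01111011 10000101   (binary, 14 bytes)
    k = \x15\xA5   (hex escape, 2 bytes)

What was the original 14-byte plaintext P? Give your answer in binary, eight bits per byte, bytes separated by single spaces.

The 2-byte key repeats, so the effective keystream is 15 a5 15 a5 15 a5 15 a5 15 a5 15 a5 15 a5.
byte 0: 102 ^  21 = 115
byte 1: 192 ^ 165 = 101
byte 2: 118 ^  21 =  99
byte 3: 215 ^ 165 = 114
byte 4: 112 ^  21 = 101
byte 5: 209 ^ 165 = 116
byte 6:  53 ^  21 =  32
byte 7: 231 ^ 165 =  66
byte 8: 112 ^  21 = 101
byte 9: 215 ^ 165 = 114
byte 10: 121 ^  21 = 108
byte 11: 204 ^ 165 = 105
byte 12: 123 ^  21 = 110
byte 13: 133 ^ 165 =  32

01110011 01100101 01100011 01110010 01100101 01110100 00100000 01000010 01100101 01110010 01101100 01101001 01101110 00100000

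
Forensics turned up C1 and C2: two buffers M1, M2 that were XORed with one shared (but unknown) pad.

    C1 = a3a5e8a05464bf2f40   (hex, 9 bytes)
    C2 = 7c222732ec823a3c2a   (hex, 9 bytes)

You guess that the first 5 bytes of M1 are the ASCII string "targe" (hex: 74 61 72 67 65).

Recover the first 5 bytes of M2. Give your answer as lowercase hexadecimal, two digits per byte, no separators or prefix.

abe6bdf5dd

First, C1 ⊕ C2 = (M1 ⊕ K) ⊕ (M2 ⊕ K) = M1 ⊕ M2, so the key drops out. Then M2 = (M1 ⊕ M2) ⊕ M1 over the first 5 bytes.
byte 0: (a3 xor 7c) xor 74 = df xor 74 = ab
byte 1: (a5 xor 22) xor 61 = 87 xor 61 = e6
byte 2: (e8 xor 27) xor 72 = cf xor 72 = bd
byte 3: (a0 xor 32) xor 67 = 92 xor 67 = f5
byte 4: (54 xor ec) xor 65 = b8 xor 65 = dd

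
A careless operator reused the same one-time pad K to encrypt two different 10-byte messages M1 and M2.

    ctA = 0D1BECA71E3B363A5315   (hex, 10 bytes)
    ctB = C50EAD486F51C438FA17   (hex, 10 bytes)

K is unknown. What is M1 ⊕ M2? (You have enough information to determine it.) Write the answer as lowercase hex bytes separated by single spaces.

ctA ⊕ ctB = (M1 ⊕ K) ⊕ (M2 ⊕ K) = M1 ⊕ M2 — the shared key cancels under XOR.
0d XOR c5 = c8
1b XOR 0e = 15
ec XOR ad = 41
a7 XOR 48 = ef
1e XOR 6f = 71
3b XOR 51 = 6a
36 XOR c4 = f2
3a XOR 38 = 02
53 XOR fa = a9
15 XOR 17 = 02

c8 15 41 ef 71 6a f2 02 a9 02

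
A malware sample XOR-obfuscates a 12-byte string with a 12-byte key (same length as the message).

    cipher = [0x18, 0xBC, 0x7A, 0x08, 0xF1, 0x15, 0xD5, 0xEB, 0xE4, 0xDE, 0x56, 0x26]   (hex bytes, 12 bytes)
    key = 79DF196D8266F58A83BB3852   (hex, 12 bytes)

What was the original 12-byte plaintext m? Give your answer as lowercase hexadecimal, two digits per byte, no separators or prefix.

616363657373206167656e74

XOR is its own inverse, so applying the key byte-wise gives the result directly.
18 xor 79 = 61
bc xor df = 63
7a xor 19 = 63
08 xor 6d = 65
f1 xor 82 = 73
15 xor 66 = 73
d5 xor f5 = 20
eb xor 8a = 61
e4 xor 83 = 67
de xor bb = 65
56 xor 38 = 6e
26 xor 52 = 74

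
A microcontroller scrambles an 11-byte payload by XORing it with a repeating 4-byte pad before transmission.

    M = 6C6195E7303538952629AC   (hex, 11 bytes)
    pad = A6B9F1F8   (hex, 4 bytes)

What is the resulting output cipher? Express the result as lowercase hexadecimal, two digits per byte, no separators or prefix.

cad8641f968cc96d80905d

The 4-byte key repeats, so the effective keystream is a6 b9 f1 f8 a6 b9 f1 f8 a6 b9 f1.
byte 0: 6c XOR a6 = ca
byte 1: 61 XOR b9 = d8
byte 2: 95 XOR f1 = 64
byte 3: e7 XOR f8 = 1f
byte 4: 30 XOR a6 = 96
byte 5: 35 XOR b9 = 8c
byte 6: 38 XOR f1 = c9
byte 7: 95 XOR f8 = 6d
byte 8: 26 XOR a6 = 80
byte 9: 29 XOR b9 = 90
byte 10: ac XOR f1 = 5d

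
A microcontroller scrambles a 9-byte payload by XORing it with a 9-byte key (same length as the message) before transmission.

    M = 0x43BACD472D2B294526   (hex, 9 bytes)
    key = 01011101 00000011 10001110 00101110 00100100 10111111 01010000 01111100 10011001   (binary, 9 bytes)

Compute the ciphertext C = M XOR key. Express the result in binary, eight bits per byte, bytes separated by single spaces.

00011110 10111001 01000011 01101001 00001001 10010100 01111001 00111001 10111111

43 XOR 5d = 1e
ba XOR 03 = b9
cd XOR 8e = 43
47 XOR 2e = 69
2d XOR 24 = 09
2b XOR bf = 94
29 XOR 50 = 79
45 XOR 7c = 39
26 XOR 99 = bf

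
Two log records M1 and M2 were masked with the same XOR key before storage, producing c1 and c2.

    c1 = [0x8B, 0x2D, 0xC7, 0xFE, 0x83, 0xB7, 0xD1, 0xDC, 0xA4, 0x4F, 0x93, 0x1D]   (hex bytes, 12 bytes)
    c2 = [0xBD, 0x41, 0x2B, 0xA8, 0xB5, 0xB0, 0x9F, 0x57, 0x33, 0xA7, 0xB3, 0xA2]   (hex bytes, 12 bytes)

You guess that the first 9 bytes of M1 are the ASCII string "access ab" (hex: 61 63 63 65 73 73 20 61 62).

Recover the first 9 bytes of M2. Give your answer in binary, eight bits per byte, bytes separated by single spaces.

First, c1 ⊕ c2 = (M1 ⊕ K) ⊕ (M2 ⊕ K) = M1 ⊕ M2, so the key drops out. Then M2 = (M1 ⊕ M2) ⊕ M1 over the first 9 bytes.
byte 0: (8b ⊕ bd) ⊕ 61 = 36 ⊕ 61 = 57
byte 1: (2d ⊕ 41) ⊕ 63 = 6c ⊕ 63 = 0f
byte 2: (c7 ⊕ 2b) ⊕ 63 = ec ⊕ 63 = 8f
byte 3: (fe ⊕ a8) ⊕ 65 = 56 ⊕ 65 = 33
byte 4: (83 ⊕ b5) ⊕ 73 = 36 ⊕ 73 = 45
byte 5: (b7 ⊕ b0) ⊕ 73 = 07 ⊕ 73 = 74
byte 6: (d1 ⊕ 9f) ⊕ 20 = 4e ⊕ 20 = 6e
byte 7: (dc ⊕ 57) ⊕ 61 = 8b ⊕ 61 = ea
byte 8: (a4 ⊕ 33) ⊕ 62 = 97 ⊕ 62 = f5

01010111 00001111 10001111 00110011 01000101 01110100 01101110 11101010 11110101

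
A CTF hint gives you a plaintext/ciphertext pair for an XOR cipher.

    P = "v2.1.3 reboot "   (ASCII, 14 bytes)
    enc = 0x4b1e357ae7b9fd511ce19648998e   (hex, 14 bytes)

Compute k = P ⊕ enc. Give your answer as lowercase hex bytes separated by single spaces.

3d 2c 1b 4b c9 8a dd 23 79 83 f9 27 ed ae

Since enc = P ⊕ k, XORing both sides with P gives k = P ⊕ enc.
byte 0: 76 ^ 4b = 3d
byte 1: 32 ^ 1e = 2c
byte 2: 2e ^ 35 = 1b
byte 3: 31 ^ 7a = 4b
byte 4: 2e ^ e7 = c9
byte 5: 33 ^ b9 = 8a
byte 6: 20 ^ fd = dd
byte 7: 72 ^ 51 = 23
byte 8: 65 ^ 1c = 79
byte 9: 62 ^ e1 = 83
byte 10: 6f ^ 96 = f9
byte 11: 6f ^ 48 = 27
byte 12: 74 ^ 99 = ed
byte 13: 20 ^ 8e = ae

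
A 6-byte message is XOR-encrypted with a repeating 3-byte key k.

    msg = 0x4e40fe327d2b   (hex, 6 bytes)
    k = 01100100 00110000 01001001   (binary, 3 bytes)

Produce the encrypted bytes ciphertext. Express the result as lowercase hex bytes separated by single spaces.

The 3-byte key repeats, so the effective keystream is 64 30 49 64 30 49.
byte 0:  78 xor 100 =  42
byte 1:  64 xor  48 = 112
byte 2: 254 xor  73 = 183
byte 3:  50 xor 100 =  86
byte 4: 125 xor  48 =  77
byte 5:  43 xor  73 =  98

2a 70 b7 56 4d 62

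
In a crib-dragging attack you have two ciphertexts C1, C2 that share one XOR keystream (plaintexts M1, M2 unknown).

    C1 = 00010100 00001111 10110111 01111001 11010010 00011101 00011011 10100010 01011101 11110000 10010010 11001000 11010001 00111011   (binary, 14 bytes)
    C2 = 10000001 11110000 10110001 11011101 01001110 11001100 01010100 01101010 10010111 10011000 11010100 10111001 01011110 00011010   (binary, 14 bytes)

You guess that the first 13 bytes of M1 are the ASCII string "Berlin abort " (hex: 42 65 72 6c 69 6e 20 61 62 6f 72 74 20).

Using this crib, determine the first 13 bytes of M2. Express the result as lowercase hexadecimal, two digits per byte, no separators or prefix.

First, C1 ⊕ C2 = (M1 ⊕ K) ⊕ (M2 ⊕ K) = M1 ⊕ M2, so the key drops out. Then M2 = (M1 ⊕ M2) ⊕ M1 over the first 13 bytes.
byte 0: (14 ^ 81) ^ 42 = 95 ^ 42 = d7
byte 1: (0f ^ f0) ^ 65 = ff ^ 65 = 9a
byte 2: (b7 ^ b1) ^ 72 = 06 ^ 72 = 74
byte 3: (79 ^ dd) ^ 6c = a4 ^ 6c = c8
byte 4: (d2 ^ 4e) ^ 69 = 9c ^ 69 = f5
byte 5: (1d ^ cc) ^ 6e = d1 ^ 6e = bf
byte 6: (1b ^ 54) ^ 20 = 4f ^ 20 = 6f
byte 7: (a2 ^ 6a) ^ 61 = c8 ^ 61 = a9
byte 8: (5d ^ 97) ^ 62 = ca ^ 62 = a8
byte 9: (f0 ^ 98) ^ 6f = 68 ^ 6f = 07
byte 10: (92 ^ d4) ^ 72 = 46 ^ 72 = 34
byte 11: (c8 ^ b9) ^ 74 = 71 ^ 74 = 05
byte 12: (d1 ^ 5e) ^ 20 = 8f ^ 20 = af

d79a74c8f5bf6fa9a8073405af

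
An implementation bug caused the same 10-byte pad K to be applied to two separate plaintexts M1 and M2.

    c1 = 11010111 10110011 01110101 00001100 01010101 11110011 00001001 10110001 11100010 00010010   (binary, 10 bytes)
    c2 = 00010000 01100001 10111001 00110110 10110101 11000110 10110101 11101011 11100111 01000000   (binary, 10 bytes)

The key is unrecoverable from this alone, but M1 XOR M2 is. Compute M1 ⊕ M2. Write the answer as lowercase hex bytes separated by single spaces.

c7 d2 cc 3a e0 35 bc 5a 05 52

c1 ⊕ c2 = (M1 ⊕ K) ⊕ (M2 ⊕ K) = M1 ⊕ M2 — the shared key cancels under XOR.
11010111 ⊕ 00010000 = 11000111
10110011 ⊕ 01100001 = 11010010
01110101 ⊕ 10111001 = 11001100
00001100 ⊕ 00110110 = 00111010
01010101 ⊕ 10110101 = 11100000
11110011 ⊕ 11000110 = 00110101
00001001 ⊕ 10110101 = 10111100
10110001 ⊕ 11101011 = 01011010
11100010 ⊕ 11100111 = 00000101
00010010 ⊕ 01000000 = 01010010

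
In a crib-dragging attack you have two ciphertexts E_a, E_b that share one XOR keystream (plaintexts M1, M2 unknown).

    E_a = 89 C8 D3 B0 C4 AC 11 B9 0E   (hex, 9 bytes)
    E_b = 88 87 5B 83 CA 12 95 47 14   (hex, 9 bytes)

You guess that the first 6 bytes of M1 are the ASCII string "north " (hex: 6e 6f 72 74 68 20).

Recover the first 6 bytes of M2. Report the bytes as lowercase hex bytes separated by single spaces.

6f 20 fa 47 66 9e

First, E_a ⊕ E_b = (M1 ⊕ K) ⊕ (M2 ⊕ K) = M1 ⊕ M2, so the key drops out. Then M2 = (M1 ⊕ M2) ⊕ M1 over the first 6 bytes.
byte 0: (89 ⊕ 88) ⊕ 6e = 01 ⊕ 6e = 6f
byte 1: (c8 ⊕ 87) ⊕ 6f = 4f ⊕ 6f = 20
byte 2: (d3 ⊕ 5b) ⊕ 72 = 88 ⊕ 72 = fa
byte 3: (b0 ⊕ 83) ⊕ 74 = 33 ⊕ 74 = 47
byte 4: (c4 ⊕ ca) ⊕ 68 = 0e ⊕ 68 = 66
byte 5: (ac ⊕ 12) ⊕ 20 = be ⊕ 20 = 9e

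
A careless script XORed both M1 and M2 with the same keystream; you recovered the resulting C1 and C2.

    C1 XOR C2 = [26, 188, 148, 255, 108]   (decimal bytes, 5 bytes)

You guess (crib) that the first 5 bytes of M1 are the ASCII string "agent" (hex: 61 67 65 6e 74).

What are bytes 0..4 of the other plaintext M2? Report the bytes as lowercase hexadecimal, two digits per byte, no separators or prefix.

Since C1 ⊕ C2 = M1 ⊕ M2, XORing with the guessed M1 bytes yields the corresponding M2 bytes: M2 = (C1 ⊕ C2) ⊕ M1.
00011010 XOR 01100001 = 01111011
10111100 XOR 01100111 = 11011011
10010100 XOR 01100101 = 11110001
11111111 XOR 01101110 = 10010001
01101100 XOR 01110100 = 00011000

7bdbf19118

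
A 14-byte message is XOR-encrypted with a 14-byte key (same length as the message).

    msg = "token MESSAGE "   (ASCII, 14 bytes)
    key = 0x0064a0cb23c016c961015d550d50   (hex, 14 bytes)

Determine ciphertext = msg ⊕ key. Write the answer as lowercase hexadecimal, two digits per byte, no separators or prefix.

74 xor 00 = 74
6f xor 64 = 0b
6b xor a0 = cb
65 xor cb = ae
6e xor 23 = 4d
20 xor c0 = e0
4d xor 16 = 5b
45 xor c9 = 8c
53 xor 61 = 32
53 xor 01 = 52
41 xor 5d = 1c
47 xor 55 = 12
45 xor 0d = 48
20 xor 50 = 70

740bcbae4de05b8c32521c124870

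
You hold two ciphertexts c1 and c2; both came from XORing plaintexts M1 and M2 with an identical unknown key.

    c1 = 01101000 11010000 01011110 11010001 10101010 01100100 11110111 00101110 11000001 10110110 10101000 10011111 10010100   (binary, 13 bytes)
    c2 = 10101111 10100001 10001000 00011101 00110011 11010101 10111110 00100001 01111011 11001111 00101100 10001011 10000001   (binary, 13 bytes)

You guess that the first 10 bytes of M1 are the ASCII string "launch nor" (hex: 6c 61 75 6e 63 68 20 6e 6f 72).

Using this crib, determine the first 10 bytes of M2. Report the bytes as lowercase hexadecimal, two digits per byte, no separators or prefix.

ab10a3a2fad96961d50b

First, c1 ⊕ c2 = (M1 ⊕ K) ⊕ (M2 ⊕ K) = M1 ⊕ M2, so the key drops out. Then M2 = (M1 ⊕ M2) ⊕ M1 over the first 10 bytes.
byte 0: (68 XOR af) XOR 6c = c7 XOR 6c = ab
byte 1: (d0 XOR a1) XOR 61 = 71 XOR 61 = 10
byte 2: (5e XOR 88) XOR 75 = d6 XOR 75 = a3
byte 3: (d1 XOR 1d) XOR 6e = cc XOR 6e = a2
byte 4: (aa XOR 33) XOR 63 = 99 XOR 63 = fa
byte 5: (64 XOR d5) XOR 68 = b1 XOR 68 = d9
byte 6: (f7 XOR be) XOR 20 = 49 XOR 20 = 69
byte 7: (2e XOR 21) XOR 6e = 0f XOR 6e = 61
byte 8: (c1 XOR 7b) XOR 6f = ba XOR 6f = d5
byte 9: (b6 XOR cf) XOR 72 = 79 XOR 72 = 0b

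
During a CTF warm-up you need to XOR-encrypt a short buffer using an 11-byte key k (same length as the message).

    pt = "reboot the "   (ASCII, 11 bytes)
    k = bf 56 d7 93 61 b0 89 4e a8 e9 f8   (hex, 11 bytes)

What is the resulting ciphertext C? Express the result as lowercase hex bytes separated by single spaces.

cd 33 b5 fc 0e c4 a9 3a c0 8c d8

XOR is its own inverse, so applying the key byte-wise gives the result directly.
72 XOR bf = cd
65 XOR 56 = 33
62 XOR d7 = b5
6f XOR 93 = fc
6f XOR 61 = 0e
74 XOR b0 = c4
20 XOR 89 = a9
74 XOR 4e = 3a
68 XOR a8 = c0
65 XOR e9 = 8c
20 XOR f8 = d8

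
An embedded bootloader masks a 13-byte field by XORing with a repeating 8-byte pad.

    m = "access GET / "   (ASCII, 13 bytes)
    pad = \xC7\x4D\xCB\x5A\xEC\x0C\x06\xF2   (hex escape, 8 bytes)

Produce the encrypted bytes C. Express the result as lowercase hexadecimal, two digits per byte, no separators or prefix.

a62ea83f9f7f26b58219eb75cc

The 8-byte key repeats, so the effective keystream is c7 4d cb 5a ec 0c 06 f2 c7 4d cb 5a ec.
byte 0: 61 xor c7 = a6
byte 1: 63 xor 4d = 2e
byte 2: 63 xor cb = a8
byte 3: 65 xor 5a = 3f
byte 4: 73 xor ec = 9f
byte 5: 73 xor 0c = 7f
byte 6: 20 xor 06 = 26
byte 7: 47 xor f2 = b5
byte 8: 45 xor c7 = 82
byte 9: 54 xor 4d = 19
byte 10: 20 xor cb = eb
byte 11: 2f xor 5a = 75
byte 12: 20 xor ec = cc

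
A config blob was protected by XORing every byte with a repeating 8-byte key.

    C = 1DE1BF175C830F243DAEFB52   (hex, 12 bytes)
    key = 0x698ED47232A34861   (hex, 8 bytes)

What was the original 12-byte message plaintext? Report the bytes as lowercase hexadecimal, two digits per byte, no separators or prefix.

746f6b656e20474554202f20

The 8-byte key repeats, so the effective keystream is 69 8e d4 72 32 a3 48 61 69 8e d4 72.
byte 0: 00011101 ⊕ 01101001 = 01110100
byte 1: 11100001 ⊕ 10001110 = 01101111
byte 2: 10111111 ⊕ 11010100 = 01101011
byte 3: 00010111 ⊕ 01110010 = 01100101
byte 4: 01011100 ⊕ 00110010 = 01101110
byte 5: 10000011 ⊕ 10100011 = 00100000
byte 6: 00001111 ⊕ 01001000 = 01000111
byte 7: 00100100 ⊕ 01100001 = 01000101
byte 8: 00111101 ⊕ 01101001 = 01010100
byte 9: 10101110 ⊕ 10001110 = 00100000
byte 10: 11111011 ⊕ 11010100 = 00101111
byte 11: 01010010 ⊕ 01110010 = 00100000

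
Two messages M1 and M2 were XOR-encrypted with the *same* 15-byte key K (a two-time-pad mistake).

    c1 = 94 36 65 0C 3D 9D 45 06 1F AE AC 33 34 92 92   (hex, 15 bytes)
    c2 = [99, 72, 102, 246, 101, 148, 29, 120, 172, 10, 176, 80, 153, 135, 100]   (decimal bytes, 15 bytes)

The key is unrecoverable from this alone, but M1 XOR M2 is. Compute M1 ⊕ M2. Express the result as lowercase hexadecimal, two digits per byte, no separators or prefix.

c1 ⊕ c2 = (M1 ⊕ K) ⊕ (M2 ⊕ K) = M1 ⊕ M2 — the shared key cancels under XOR.
148 XOR  99 = 247
 54 XOR  72 = 126
101 XOR 102 =   3
 12 XOR 246 = 250
 61 XOR 101 =  88
157 XOR 148 =   9
 69 XOR  29 =  88
  6 XOR 120 = 126
 31 XOR 172 = 179
174 XOR  10 = 164
172 XOR 176 =  28
 51 XOR  80 =  99
 52 XOR 153 = 173
146 XOR 135 =  21
146 XOR 100 = 246

f77e03fa5809587eb3a41c63ad15f6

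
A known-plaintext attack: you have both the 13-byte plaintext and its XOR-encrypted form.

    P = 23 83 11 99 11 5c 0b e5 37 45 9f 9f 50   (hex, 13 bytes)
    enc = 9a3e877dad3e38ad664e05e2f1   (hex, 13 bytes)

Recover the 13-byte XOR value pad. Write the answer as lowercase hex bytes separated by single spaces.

b9 bd 96 e4 bc 62 33 48 51 0b 9a 7d a1

Since enc = P ⊕ pad, XORing both sides with P gives pad = P ⊕ enc.
00100011 ⊕ 10011010 = 10111001
10000011 ⊕ 00111110 = 10111101
00010001 ⊕ 10000111 = 10010110
10011001 ⊕ 01111101 = 11100100
00010001 ⊕ 10101101 = 10111100
01011100 ⊕ 00111110 = 01100010
00001011 ⊕ 00111000 = 00110011
11100101 ⊕ 10101101 = 01001000
00110111 ⊕ 01100110 = 01010001
01000101 ⊕ 01001110 = 00001011
10011111 ⊕ 00000101 = 10011010
10011111 ⊕ 11100010 = 01111101
01010000 ⊕ 11110001 = 10100001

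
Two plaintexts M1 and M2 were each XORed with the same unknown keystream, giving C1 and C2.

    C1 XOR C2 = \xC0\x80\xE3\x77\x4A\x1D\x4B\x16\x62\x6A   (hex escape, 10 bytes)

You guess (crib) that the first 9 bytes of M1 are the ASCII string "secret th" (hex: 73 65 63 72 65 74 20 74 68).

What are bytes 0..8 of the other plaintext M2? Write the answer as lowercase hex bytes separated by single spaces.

Since C1 ⊕ C2 = M1 ⊕ M2, XORing with the guessed M1 bytes yields the corresponding M2 bytes: M2 = (C1 ⊕ C2) ⊕ M1.
11000000 ^ 01110011 = 10110011
10000000 ^ 01100101 = 11100101
11100011 ^ 01100011 = 10000000
01110111 ^ 01110010 = 00000101
01001010 ^ 01100101 = 00101111
00011101 ^ 01110100 = 01101001
01001011 ^ 00100000 = 01101011
00010110 ^ 01110100 = 01100010
01100010 ^ 01101000 = 00001010

b3 e5 80 05 2f 69 6b 62 0a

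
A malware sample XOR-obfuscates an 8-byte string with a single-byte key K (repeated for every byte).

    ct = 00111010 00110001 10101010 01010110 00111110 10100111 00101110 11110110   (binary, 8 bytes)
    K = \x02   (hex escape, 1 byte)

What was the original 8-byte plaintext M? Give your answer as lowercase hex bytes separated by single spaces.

The 1-byte key repeats, so the effective keystream is 02 02 02 02 02 02 02 02.
byte 0:  58 ^   2 =  56
byte 1:  49 ^   2 =  51
byte 2: 170 ^   2 = 168
byte 3:  86 ^   2 =  84
byte 4:  62 ^   2 =  60
byte 5: 167 ^   2 = 165
byte 6:  46 ^   2 =  44
byte 7: 246 ^   2 = 244

38 33 a8 54 3c a5 2c f4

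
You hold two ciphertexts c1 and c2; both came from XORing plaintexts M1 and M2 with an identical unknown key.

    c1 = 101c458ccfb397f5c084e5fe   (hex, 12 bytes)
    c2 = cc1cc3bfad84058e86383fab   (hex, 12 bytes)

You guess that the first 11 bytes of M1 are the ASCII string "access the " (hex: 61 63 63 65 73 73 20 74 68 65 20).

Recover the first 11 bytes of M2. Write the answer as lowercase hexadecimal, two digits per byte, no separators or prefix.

First, c1 ⊕ c2 = (M1 ⊕ K) ⊕ (M2 ⊕ K) = M1 ⊕ M2, so the key drops out. Then M2 = (M1 ⊕ M2) ⊕ M1 over the first 11 bytes.
byte 0: (10 xor cc) xor 61 = dc xor 61 = bd
byte 1: (1c xor 1c) xor 63 = 00 xor 63 = 63
byte 2: (45 xor c3) xor 63 = 86 xor 63 = e5
byte 3: (8c xor bf) xor 65 = 33 xor 65 = 56
byte 4: (cf xor ad) xor 73 = 62 xor 73 = 11
byte 5: (b3 xor 84) xor 73 = 37 xor 73 = 44
byte 6: (97 xor 05) xor 20 = 92 xor 20 = b2
byte 7: (f5 xor 8e) xor 74 = 7b xor 74 = 0f
byte 8: (c0 xor 86) xor 68 = 46 xor 68 = 2e
byte 9: (84 xor 38) xor 65 = bc xor 65 = d9
byte 10: (e5 xor 3f) xor 20 = da xor 20 = fa

bd63e5561144b20f2ed9fa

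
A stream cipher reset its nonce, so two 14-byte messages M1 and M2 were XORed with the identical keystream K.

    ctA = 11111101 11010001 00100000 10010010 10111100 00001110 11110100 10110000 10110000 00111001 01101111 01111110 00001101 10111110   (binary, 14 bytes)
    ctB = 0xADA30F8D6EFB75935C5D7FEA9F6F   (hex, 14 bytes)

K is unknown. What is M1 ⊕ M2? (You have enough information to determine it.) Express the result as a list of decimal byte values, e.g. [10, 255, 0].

ctA ⊕ ctB = (M1 ⊕ K) ⊕ (M2 ⊕ K) = M1 ⊕ M2 — the shared key cancels under XOR.
fd XOR ad = 50
d1 XOR a3 = 72
20 XOR 0f = 2f
92 XOR 8d = 1f
bc XOR 6e = d2
0e XOR fb = f5
f4 XOR 75 = 81
b0 XOR 93 = 23
b0 XOR 5c = ec
39 XOR 5d = 64
6f XOR 7f = 10
7e XOR ea = 94
0d XOR 9f = 92
be XOR 6f = d1

[80, 114, 47, 31, 210, 245, 129, 35, 236, 100, 16, 148, 146, 209]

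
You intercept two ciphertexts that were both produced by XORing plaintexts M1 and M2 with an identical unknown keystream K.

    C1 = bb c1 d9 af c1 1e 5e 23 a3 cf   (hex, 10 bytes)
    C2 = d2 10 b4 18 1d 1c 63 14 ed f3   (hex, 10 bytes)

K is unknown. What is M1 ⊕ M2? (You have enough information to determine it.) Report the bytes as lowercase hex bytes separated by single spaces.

69 d1 6d b7 dc 02 3d 37 4e 3c

C1 ⊕ C2 = (M1 ⊕ K) ⊕ (M2 ⊕ K) = M1 ⊕ M2 — the shared key cancels under XOR.
bb XOR d2 = 69
c1 XOR 10 = d1
d9 XOR b4 = 6d
af XOR 18 = b7
c1 XOR 1d = dc
1e XOR 1c = 02
5e XOR 63 = 3d
23 XOR 14 = 37
a3 XOR ed = 4e
cf XOR f3 = 3c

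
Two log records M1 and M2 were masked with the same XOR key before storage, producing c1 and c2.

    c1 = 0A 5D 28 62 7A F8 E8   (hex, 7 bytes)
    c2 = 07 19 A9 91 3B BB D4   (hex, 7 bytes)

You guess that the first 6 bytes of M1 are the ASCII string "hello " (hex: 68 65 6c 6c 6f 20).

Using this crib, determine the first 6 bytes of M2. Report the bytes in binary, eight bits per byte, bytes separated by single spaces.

01100101 00100001 11101101 10011111 00101110 01100011

First, c1 ⊕ c2 = (M1 ⊕ K) ⊕ (M2 ⊕ K) = M1 ⊕ M2, so the key drops out. Then M2 = (M1 ⊕ M2) ⊕ M1 over the first 6 bytes.
byte 0: (0a xor 07) xor 68 = 0d xor 68 = 65
byte 1: (5d xor 19) xor 65 = 44 xor 65 = 21
byte 2: (28 xor a9) xor 6c = 81 xor 6c = ed
byte 3: (62 xor 91) xor 6c = f3 xor 6c = 9f
byte 4: (7a xor 3b) xor 6f = 41 xor 6f = 2e
byte 5: (f8 xor bb) xor 20 = 43 xor 20 = 63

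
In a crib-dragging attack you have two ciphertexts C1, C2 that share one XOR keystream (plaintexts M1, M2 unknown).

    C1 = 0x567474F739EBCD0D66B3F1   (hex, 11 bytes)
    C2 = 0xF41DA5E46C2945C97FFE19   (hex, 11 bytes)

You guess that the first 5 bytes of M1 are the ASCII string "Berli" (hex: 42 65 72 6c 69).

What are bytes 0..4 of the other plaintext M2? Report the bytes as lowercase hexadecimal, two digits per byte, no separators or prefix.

First, C1 ⊕ C2 = (M1 ⊕ K) ⊕ (M2 ⊕ K) = M1 ⊕ M2, so the key drops out. Then M2 = (M1 ⊕ M2) ⊕ M1 over the first 5 bytes.
byte 0: (56 xor f4) xor 42 = a2 xor 42 = e0
byte 1: (74 xor 1d) xor 65 = 69 xor 65 = 0c
byte 2: (74 xor a5) xor 72 = d1 xor 72 = a3
byte 3: (f7 xor e4) xor 6c = 13 xor 6c = 7f
byte 4: (39 xor 6c) xor 69 = 55 xor 69 = 3c

e00ca37f3c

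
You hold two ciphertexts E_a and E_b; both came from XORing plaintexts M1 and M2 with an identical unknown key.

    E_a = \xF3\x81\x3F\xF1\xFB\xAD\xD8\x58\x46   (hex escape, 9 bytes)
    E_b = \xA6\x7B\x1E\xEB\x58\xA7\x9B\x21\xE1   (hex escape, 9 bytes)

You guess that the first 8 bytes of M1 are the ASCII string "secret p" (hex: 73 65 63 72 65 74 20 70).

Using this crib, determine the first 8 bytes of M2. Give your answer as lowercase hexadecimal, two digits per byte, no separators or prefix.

269f4268c67e6309

First, E_a ⊕ E_b = (M1 ⊕ K) ⊕ (M2 ⊕ K) = M1 ⊕ M2, so the key drops out. Then M2 = (M1 ⊕ M2) ⊕ M1 over the first 8 bytes.
byte 0: (f3 ^ a6) ^ 73 = 55 ^ 73 = 26
byte 1: (81 ^ 7b) ^ 65 = fa ^ 65 = 9f
byte 2: (3f ^ 1e) ^ 63 = 21 ^ 63 = 42
byte 3: (f1 ^ eb) ^ 72 = 1a ^ 72 = 68
byte 4: (fb ^ 58) ^ 65 = a3 ^ 65 = c6
byte 5: (ad ^ a7) ^ 74 = 0a ^ 74 = 7e
byte 6: (d8 ^ 9b) ^ 20 = 43 ^ 20 = 63
byte 7: (58 ^ 21) ^ 70 = 79 ^ 70 = 09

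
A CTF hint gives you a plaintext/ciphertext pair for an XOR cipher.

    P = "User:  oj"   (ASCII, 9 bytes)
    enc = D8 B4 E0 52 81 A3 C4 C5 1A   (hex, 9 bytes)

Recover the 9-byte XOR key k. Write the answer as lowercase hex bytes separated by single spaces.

Since enc = P ⊕ k, XORing both sides with P gives k = P ⊕ enc.
55 ^ d8 = 8d
73 ^ b4 = c7
65 ^ e0 = 85
72 ^ 52 = 20
3a ^ 81 = bb
20 ^ a3 = 83
20 ^ c4 = e4
6f ^ c5 = aa
6a ^ 1a = 70

8d c7 85 20 bb 83 e4 aa 70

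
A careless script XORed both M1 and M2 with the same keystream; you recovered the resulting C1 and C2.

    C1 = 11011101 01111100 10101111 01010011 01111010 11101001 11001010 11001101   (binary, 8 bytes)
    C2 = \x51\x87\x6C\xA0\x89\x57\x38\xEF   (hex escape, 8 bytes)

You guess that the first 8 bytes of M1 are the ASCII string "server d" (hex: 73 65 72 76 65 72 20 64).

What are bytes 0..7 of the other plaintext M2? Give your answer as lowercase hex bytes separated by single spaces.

First, C1 ⊕ C2 = (M1 ⊕ K) ⊕ (M2 ⊕ K) = M1 ⊕ M2, so the key drops out. Then M2 = (M1 ⊕ M2) ⊕ M1 over the first 8 bytes.
byte 0: (dd xor 51) xor 73 = 8c xor 73 = ff
byte 1: (7c xor 87) xor 65 = fb xor 65 = 9e
byte 2: (af xor 6c) xor 72 = c3 xor 72 = b1
byte 3: (53 xor a0) xor 76 = f3 xor 76 = 85
byte 4: (7a xor 89) xor 65 = f3 xor 65 = 96
byte 5: (e9 xor 57) xor 72 = be xor 72 = cc
byte 6: (ca xor 38) xor 20 = f2 xor 20 = d2
byte 7: (cd xor ef) xor 64 = 22 xor 64 = 46

ff 9e b1 85 96 cc d2 46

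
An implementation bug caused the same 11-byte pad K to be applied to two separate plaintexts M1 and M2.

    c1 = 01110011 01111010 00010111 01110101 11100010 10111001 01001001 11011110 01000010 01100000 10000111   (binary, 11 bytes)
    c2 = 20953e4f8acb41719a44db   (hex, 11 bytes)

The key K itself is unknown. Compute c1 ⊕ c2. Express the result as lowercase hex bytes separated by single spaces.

c1 ⊕ c2 = (M1 ⊕ K) ⊕ (M2 ⊕ K) = M1 ⊕ M2 — the shared key cancels under XOR.
01110011 ^ 00100000 = 01010011
01111010 ^ 10010101 = 11101111
00010111 ^ 00111110 = 00101001
01110101 ^ 01001111 = 00111010
11100010 ^ 10001010 = 01101000
10111001 ^ 11001011 = 01110010
01001001 ^ 01000001 = 00001000
11011110 ^ 01110001 = 10101111
01000010 ^ 10011010 = 11011000
01100000 ^ 01000100 = 00100100
10000111 ^ 11011011 = 01011100

53 ef 29 3a 68 72 08 af d8 24 5c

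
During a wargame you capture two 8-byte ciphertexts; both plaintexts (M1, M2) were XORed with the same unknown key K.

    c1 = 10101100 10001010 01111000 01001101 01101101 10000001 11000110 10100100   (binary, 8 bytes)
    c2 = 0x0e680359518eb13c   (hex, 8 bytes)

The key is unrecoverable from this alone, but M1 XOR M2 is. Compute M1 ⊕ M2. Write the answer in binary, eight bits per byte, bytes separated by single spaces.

10100010 11100010 01111011 00010100 00111100 00001111 01110111 10011000

c1 ⊕ c2 = (M1 ⊕ K) ⊕ (M2 ⊕ K) = M1 ⊕ M2 — the shared key cancels under XOR.
172 ⊕  14 = 162
138 ⊕ 104 = 226
120 ⊕   3 = 123
 77 ⊕  89 =  20
109 ⊕  81 =  60
129 ⊕ 142 =  15
198 ⊕ 177 = 119
164 ⊕  60 = 152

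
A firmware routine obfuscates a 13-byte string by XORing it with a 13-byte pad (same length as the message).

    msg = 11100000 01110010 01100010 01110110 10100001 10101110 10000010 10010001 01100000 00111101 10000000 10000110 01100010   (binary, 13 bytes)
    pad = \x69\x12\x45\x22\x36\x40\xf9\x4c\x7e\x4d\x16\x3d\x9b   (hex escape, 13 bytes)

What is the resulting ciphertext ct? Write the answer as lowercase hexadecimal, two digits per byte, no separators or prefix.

8960275497ee7bdd1e7096bbf9

byte 0: 11100000 ⊕ 01101001 = 10001001
byte 1: 01110010 ⊕ 00010010 = 01100000
byte 2: 01100010 ⊕ 01000101 = 00100111
byte 3: 01110110 ⊕ 00100010 = 01010100
byte 4: 10100001 ⊕ 00110110 = 10010111
byte 5: 10101110 ⊕ 01000000 = 11101110
byte 6: 10000010 ⊕ 11111001 = 01111011
byte 7: 10010001 ⊕ 01001100 = 11011101
byte 8: 01100000 ⊕ 01111110 = 00011110
byte 9: 00111101 ⊕ 01001101 = 01110000
byte 10: 10000000 ⊕ 00010110 = 10010110
byte 11: 10000110 ⊕ 00111101 = 10111011
byte 12: 01100010 ⊕ 10011011 = 11111001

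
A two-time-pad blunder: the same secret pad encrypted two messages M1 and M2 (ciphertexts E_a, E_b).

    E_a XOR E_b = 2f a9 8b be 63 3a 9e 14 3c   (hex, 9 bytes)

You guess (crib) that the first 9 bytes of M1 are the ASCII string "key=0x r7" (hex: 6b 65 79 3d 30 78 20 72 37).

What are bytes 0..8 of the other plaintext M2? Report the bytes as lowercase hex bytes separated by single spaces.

44 cc f2 83 53 42 be 66 0b

Since E_a ⊕ E_b = M1 ⊕ M2, XORing with the guessed M1 bytes yields the corresponding M2 bytes: M2 = (E_a ⊕ E_b) ⊕ M1.
byte 0:  47 XOR 107 =  68
byte 1: 169 XOR 101 = 204
byte 2: 139 XOR 121 = 242
byte 3: 190 XOR  61 = 131
byte 4:  99 XOR  48 =  83
byte 5:  58 XOR 120 =  66
byte 6: 158 XOR  32 = 190
byte 7:  20 XOR 114 = 102
byte 8:  60 XOR  55 =  11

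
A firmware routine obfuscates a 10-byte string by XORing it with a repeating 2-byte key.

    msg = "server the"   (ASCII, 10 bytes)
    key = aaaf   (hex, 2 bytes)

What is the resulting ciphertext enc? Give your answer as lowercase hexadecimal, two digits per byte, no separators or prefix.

d9cad8d9cfdd8adbc2ca

The 2-byte key repeats, so the effective keystream is aa af aa af aa af aa af aa af.
byte 0: 73 XOR aa = d9
byte 1: 65 XOR af = ca
byte 2: 72 XOR aa = d8
byte 3: 76 XOR af = d9
byte 4: 65 XOR aa = cf
byte 5: 72 XOR af = dd
byte 6: 20 XOR aa = 8a
byte 7: 74 XOR af = db
byte 8: 68 XOR aa = c2
byte 9: 65 XOR af = ca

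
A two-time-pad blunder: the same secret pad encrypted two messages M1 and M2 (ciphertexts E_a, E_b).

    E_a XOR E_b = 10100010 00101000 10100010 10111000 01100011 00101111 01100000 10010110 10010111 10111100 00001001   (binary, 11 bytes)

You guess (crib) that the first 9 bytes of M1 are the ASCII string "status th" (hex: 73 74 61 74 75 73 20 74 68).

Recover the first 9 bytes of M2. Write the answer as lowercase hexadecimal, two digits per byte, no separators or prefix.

d15cc3cc165c40e2ff

Since E_a ⊕ E_b = M1 ⊕ M2, XORing with the guessed M1 bytes yields the corresponding M2 bytes: M2 = (E_a ⊕ E_b) ⊕ M1.
a2 ^ 73 = d1
28 ^ 74 = 5c
a2 ^ 61 = c3
b8 ^ 74 = cc
63 ^ 75 = 16
2f ^ 73 = 5c
60 ^ 20 = 40
96 ^ 74 = e2
97 ^ 68 = ff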